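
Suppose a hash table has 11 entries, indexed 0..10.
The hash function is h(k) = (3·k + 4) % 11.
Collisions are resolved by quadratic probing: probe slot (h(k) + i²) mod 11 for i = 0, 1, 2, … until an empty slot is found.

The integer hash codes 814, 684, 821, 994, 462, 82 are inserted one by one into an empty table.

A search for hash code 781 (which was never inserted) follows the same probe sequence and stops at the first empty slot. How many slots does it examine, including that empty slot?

4

Insert 814: h=4, slot 4 empty => index 4.
Insert 684: h=10, slot 10 empty => index 10.
Insert 821: h=3, slot 3 empty => index 3.
Insert 994: h=5, slot 5 empty => index 5.
Insert 462: h=4, slots 4,5 occupied => index 8.
Insert 82: h=8, slot 8 occupied => index 9.
Table: [., ., ., 821, 814, 994, ., ., 462, 82, 684]
Lookup 781: h=4, probe 4,5,8,2 → slot 2 empty, not found.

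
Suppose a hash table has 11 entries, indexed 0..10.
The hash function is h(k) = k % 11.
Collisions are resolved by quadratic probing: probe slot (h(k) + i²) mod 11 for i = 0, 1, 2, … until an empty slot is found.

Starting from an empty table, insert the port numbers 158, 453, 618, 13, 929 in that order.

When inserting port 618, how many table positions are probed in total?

2

158 hashes to 4; slot 4 is free → place at 4.
453 hashes to 2; slot 2 is free → place at 2.
618 hashes to 2; 2 taken → place at 3.
13 hashes to 2; 2,3 taken → place at 6.
929 hashes to 5; slot 5 is free → place at 5.
Table: [-, -, 453, 618, 158, 929, 13, -, -, -, -]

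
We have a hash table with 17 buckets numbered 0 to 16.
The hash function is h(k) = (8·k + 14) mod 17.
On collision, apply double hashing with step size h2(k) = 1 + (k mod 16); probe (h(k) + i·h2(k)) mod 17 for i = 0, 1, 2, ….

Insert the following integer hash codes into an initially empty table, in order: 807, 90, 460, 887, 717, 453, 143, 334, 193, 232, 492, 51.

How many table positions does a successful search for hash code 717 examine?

2

807: h=10 → slot 10
90: h=3 → slot 3
460: h=5 → slot 5
887: h=4 → slot 4
717: h=4, h2=14, probe 4,1 → slot 1
453: h=0 → slot 0
143: h=2 → slot 2
334: h=0, h2=15, probe 0,15 → slot 15
193: h=11 → slot 11
232: h=0, h2=9, probe 0,9 → slot 9
492: h=6 → slot 6
51: h=14 → slot 14
Table: [453, 717, 143, 90, 887, 460, 492, -, -, 232, 807, 193, -, -, 51, 334, -]
Lookup 717: h=4, h2=14, probe 4,1 → found at 1.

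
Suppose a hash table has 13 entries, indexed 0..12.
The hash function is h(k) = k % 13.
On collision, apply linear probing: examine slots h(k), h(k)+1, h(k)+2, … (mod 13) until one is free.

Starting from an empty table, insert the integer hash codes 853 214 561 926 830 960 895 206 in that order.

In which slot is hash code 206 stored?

1

853 hashes to 8; slot 8 is free -> place at 8.
214 hashes to 6; slot 6 is free -> place at 6.
561 hashes to 2; slot 2 is free -> place at 2.
926 hashes to 3; slot 3 is free -> place at 3.
830 hashes to 11; slot 11 is free -> place at 11.
960 hashes to 11; 11 taken -> place at 12.
895 hashes to 11; 11,12 taken -> place at 0.
206 hashes to 11; 11,12,0 taken -> place at 1.
Table: [895, 206, 561, 926, _, _, 214, _, 853, _, _, 830, 960]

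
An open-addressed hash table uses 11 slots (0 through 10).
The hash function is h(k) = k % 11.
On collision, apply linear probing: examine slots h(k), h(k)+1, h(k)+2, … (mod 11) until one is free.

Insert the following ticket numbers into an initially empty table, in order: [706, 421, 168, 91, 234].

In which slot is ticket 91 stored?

Insert 706: h=2, slot 2 empty => index 2.
Insert 421: h=3, slot 3 empty => index 3.
Insert 168: h=3, slot 3 occupied => index 4.
Insert 91: h=3, slots 3,4 occupied => index 5.
Insert 234: h=3, slots 3,4,5 occupied => index 6.
Table: [∅, ∅, 706, 421, 168, 91, 234, ∅, ∅, ∅, ∅]

5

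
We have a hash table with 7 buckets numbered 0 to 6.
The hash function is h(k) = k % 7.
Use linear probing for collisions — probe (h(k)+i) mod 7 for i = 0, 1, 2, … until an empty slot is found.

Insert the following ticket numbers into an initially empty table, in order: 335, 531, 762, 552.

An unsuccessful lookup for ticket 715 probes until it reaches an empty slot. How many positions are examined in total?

3

Insert 335: h=6, slot 6 empty -> index 6.
Insert 531: h=6, slot 6 occupied -> index 0.
Insert 762: h=6, slots 6,0 occupied -> index 1.
Insert 552: h=6, slots 6,0,1 occupied -> index 2.
Table: [531, 762, 552, ∅, ∅, ∅, 335]
Lookup 715: h=1, probe 1,2,3 → slot 3 empty, not found.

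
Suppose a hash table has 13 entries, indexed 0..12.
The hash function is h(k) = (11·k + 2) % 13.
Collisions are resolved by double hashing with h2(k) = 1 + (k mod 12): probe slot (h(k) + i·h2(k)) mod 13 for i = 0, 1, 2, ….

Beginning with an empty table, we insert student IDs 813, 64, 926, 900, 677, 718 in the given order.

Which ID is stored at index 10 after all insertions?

Insert 813: h=1, slot 1 empty -> index 1.
Insert 64: h=4, slot 4 empty -> index 4.
Insert 926: h=9, slot 9 empty -> index 9.
Insert 900: h=9, h2=1, slot 9 occupied -> index 10.
Insert 677: h=0, slot 0 empty -> index 0.
Insert 718: h=9, h2=11, slot 9 occupied -> index 7.
Table: [677, 813, _, _, 64, _, _, 718, _, 926, 900, _, _]

900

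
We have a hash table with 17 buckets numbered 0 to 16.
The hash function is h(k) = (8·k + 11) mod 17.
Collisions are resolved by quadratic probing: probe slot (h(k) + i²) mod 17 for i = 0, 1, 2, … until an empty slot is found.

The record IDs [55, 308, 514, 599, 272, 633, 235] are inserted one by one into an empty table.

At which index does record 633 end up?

55: h=9 → slot 9
308: h=10 → slot 10
514: h=9, probe 9,10,13 → slot 13
599: h=9, probe 9,10,13,1 → slot 1
272: h=11 → slot 11
633: h=9, probe 9,10,13,1,8 → slot 8
235: h=4 → slot 4
Table: [., 599, ., ., 235, ., ., ., 633, 55, 308, 272, ., 514, ., ., .]

8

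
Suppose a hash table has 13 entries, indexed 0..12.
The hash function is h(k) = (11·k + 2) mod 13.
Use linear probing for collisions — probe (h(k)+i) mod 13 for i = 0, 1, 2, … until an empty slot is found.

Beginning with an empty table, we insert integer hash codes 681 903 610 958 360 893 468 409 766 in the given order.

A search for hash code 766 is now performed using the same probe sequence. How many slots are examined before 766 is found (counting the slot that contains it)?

681 hashes to 5; slot 5 is free -> place at 5.
903 hashes to 3; slot 3 is free -> place at 3.
610 hashes to 4; slot 4 is free -> place at 4.
958 hashes to 10; slot 10 is free -> place at 10.
360 hashes to 10; 10 taken -> place at 11.
893 hashes to 10; 10,11 taken -> place at 12.
468 hashes to 2; slot 2 is free -> place at 2.
409 hashes to 3; 3,4,5 taken -> place at 6.
766 hashes to 4; 4,5,6 taken -> place at 7.
Table: [—, —, 468, 903, 610, 681, 409, 766, —, —, 958, 360, 893]
Lookup 766: h=4, probe 4,5,6,7 → found at 7.

4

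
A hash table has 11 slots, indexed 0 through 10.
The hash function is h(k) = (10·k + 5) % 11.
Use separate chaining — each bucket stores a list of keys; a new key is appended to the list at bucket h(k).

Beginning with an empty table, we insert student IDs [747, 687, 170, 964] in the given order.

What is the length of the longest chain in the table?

747 -> bucket 6
687 -> bucket 0
170 -> bucket 0 (collision)
964 -> bucket 9
Final buckets:
0: 687 -> 170
1: _
2: _
3: _
4: _
5: _
6: 747
7: _
8: _
9: 964
10: _

2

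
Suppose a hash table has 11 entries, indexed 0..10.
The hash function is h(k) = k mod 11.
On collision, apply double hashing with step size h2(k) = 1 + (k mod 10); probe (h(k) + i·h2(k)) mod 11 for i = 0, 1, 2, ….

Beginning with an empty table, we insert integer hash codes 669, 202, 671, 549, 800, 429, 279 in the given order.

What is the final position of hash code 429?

Insert 669: h=9, slot 9 empty => index 9.
Insert 202: h=4, slot 4 empty => index 4.
Insert 671: h=0, slot 0 empty => index 0.
Insert 549: h=10, slot 10 empty => index 10.
Insert 800: h=8, slot 8 empty => index 8.
Insert 429: h=0, h2=10, slots 0,10,9,8 occupied => index 7.
Insert 279: h=4, h2=10, slot 4 occupied => index 3.
Table: [671, —, —, 279, 202, —, —, 429, 800, 669, 549]

7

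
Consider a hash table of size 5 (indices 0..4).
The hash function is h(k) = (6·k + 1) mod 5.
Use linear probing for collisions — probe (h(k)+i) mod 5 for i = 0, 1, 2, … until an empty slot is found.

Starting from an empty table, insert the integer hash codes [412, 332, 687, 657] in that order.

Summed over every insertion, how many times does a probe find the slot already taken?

412: h=3 -> slot 3
332: h=3, probe 3,4 -> slot 4
687: h=3, probe 3,4,0 -> slot 0
657: h=3, probe 3,4,0,1 -> slot 1
Table: [687, 657, -, 412, 332]

6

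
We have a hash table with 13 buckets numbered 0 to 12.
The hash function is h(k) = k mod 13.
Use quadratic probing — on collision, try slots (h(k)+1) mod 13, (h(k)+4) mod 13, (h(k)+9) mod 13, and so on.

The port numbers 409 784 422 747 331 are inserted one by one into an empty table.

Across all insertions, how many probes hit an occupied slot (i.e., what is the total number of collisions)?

6

Insert 409: h=6, slot 6 empty -> index 6.
Insert 784: h=4, slot 4 empty -> index 4.
Insert 422: h=6, slot 6 occupied -> index 7.
Insert 747: h=6, slots 6,7 occupied -> index 10.
Insert 331: h=6, slots 6,7,10 occupied -> index 2.
Table: [., ., 331, ., 784, ., 409, 422, ., ., 747, ., .]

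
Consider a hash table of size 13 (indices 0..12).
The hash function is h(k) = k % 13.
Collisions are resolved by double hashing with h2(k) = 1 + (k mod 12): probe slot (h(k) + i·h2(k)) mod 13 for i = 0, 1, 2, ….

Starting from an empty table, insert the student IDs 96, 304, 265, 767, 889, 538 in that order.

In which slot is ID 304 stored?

Insert 96: h=5, slot 5 empty → index 5.
Insert 304: h=5, h2=5, slot 5 occupied → index 10.
Insert 265: h=5, h2=2, slot 5 occupied → index 7.
Insert 767: h=0, slot 0 empty → index 0.
Insert 889: h=5, h2=2, slots 5,7 occupied → index 9.
Insert 538: h=5, h2=11, slot 5 occupied → index 3.
Table: [767, ∅, ∅, 538, ∅, 96, ∅, 265, ∅, 889, 304, ∅, ∅]

10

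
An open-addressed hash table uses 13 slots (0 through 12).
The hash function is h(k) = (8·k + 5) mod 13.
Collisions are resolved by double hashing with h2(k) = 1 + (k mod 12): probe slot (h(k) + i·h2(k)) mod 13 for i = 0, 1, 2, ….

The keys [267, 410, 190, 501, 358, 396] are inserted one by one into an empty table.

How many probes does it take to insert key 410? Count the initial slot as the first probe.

Insert 267: h=9, slot 9 empty -> index 9.
Insert 410: h=9, h2=3, slot 9 occupied -> index 12.
Insert 190: h=4, slot 4 empty -> index 4.
Insert 501: h=9, h2=10, slot 9 occupied -> index 6.
Insert 358: h=9, h2=11, slot 9 occupied -> index 7.
Insert 396: h=1, slot 1 empty -> index 1.
Table: [-, 396, -, -, 190, -, 501, 358, -, 267, -, -, 410]

2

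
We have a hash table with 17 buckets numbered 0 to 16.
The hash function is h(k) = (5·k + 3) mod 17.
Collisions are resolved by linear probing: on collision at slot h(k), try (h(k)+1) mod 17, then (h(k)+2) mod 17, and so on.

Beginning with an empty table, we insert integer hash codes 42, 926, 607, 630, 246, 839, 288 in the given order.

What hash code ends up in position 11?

42 hashes to 9; slot 9 is free => place at 9.
926 hashes to 9; 9 taken => place at 10.
607 hashes to 12; slot 12 is free => place at 12.
630 hashes to 8; slot 8 is free => place at 8.
246 hashes to 9; 9,10 taken => place at 11.
839 hashes to 16; slot 16 is free => place at 16.
288 hashes to 15; slot 15 is free => place at 15.
Table: [_, _, _, _, _, _, _, _, 630, 42, 926, 246, 607, _, _, 288, 839]

246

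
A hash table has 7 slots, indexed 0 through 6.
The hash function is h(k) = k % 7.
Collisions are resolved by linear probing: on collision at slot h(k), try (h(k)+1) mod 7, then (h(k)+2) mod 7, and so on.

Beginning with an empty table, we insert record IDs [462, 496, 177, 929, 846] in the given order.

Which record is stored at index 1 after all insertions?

462: h=0 => slot 0
496: h=6 => slot 6
177: h=2 => slot 2
929: h=5 => slot 5
846: h=6, probe 6,0,1 => slot 1
Table: [462, 846, 177, ., ., 929, 496]

846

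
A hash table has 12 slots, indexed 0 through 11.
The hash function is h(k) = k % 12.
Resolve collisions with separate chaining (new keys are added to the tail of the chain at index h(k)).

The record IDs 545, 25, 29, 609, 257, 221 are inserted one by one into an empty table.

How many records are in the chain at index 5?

4

Insert 545: h=5, bucket 5 empty → new chain.
Insert 25: h=1, bucket 1 empty → new chain.
Insert 29: h=5, bucket 5 nonempty → append to chain.
Insert 609: h=9, bucket 9 empty → new chain.
Insert 257: h=5, bucket 5 nonempty → append to chain.
Insert 221: h=5, bucket 5 nonempty → append to chain.
Final buckets:
0: —
1: 25
2: —
3: —
4: —
5: 545 -> 29 -> 257 -> 221
6: —
7: —
8: —
9: 609
10: —
11: —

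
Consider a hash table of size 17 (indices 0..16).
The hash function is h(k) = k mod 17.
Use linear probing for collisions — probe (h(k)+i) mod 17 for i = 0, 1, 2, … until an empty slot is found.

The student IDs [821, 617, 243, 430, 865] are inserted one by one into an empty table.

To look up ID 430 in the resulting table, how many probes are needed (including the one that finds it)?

821: h=5 -> slot 5
617: h=5, probe 5,6 -> slot 6
243: h=5, probe 5,6,7 -> slot 7
430: h=5, probe 5,6,7,8 -> slot 8
865: h=15 -> slot 15
Table: [-, -, -, -, -, 821, 617, 243, 430, -, -, -, -, -, -, 865, -]
Lookup 430: h=5, probe 5,6,7,8 → found at 8.

4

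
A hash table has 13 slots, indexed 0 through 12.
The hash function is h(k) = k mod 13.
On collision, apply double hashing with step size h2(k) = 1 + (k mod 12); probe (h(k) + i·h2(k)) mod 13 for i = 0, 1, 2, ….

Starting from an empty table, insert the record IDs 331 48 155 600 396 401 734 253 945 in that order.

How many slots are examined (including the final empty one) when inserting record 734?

5

331: h=6 → slot 6
48: h=9 → slot 9
155: h=12 → slot 12
600: h=2 → slot 2
396: h=6, h2=1, probe 6,7 → slot 7
401: h=11 → slot 11
734: h=6, h2=3, probe 6,9,12,2,5 → slot 5
253: h=6, h2=2, probe 6,8 → slot 8
945: h=9, h2=10, probe 9,6,3 → slot 3
Table: [-, -, 600, 945, -, 734, 331, 396, 253, 48, -, 401, 155]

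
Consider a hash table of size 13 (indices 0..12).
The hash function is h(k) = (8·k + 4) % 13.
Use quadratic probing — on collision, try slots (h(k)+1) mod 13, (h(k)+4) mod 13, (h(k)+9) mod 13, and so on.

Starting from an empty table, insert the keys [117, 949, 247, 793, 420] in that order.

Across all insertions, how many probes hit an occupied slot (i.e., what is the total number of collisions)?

117 hashes to 4; slot 4 is free → place at 4.
949 hashes to 4; 4 taken → place at 5.
247 hashes to 4; 4,5 taken → place at 8.
793 hashes to 4; 4,5,8 taken → place at 0.
420 hashes to 10; slot 10 is free → place at 10.
Table: [793, ∅, ∅, ∅, 117, 949, ∅, ∅, 247, ∅, 420, ∅, ∅]

6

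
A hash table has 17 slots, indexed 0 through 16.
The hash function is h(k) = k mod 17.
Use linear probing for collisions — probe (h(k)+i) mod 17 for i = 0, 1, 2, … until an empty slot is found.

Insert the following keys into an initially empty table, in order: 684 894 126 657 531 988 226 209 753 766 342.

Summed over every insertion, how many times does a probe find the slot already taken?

Insert 684: h=4, slot 4 empty -> index 4.
Insert 894: h=10, slot 10 empty -> index 10.
Insert 126: h=7, slot 7 empty -> index 7.
Insert 657: h=11, slot 11 empty -> index 11.
Insert 531: h=4, slot 4 occupied -> index 5.
Insert 988: h=2, slot 2 empty -> index 2.
Insert 226: h=5, slot 5 occupied -> index 6.
Insert 209: h=5, slots 5,6,7 occupied -> index 8.
Insert 753: h=5, slots 5,6,7,8 occupied -> index 9.
Insert 766: h=1, slot 1 empty -> index 1.
Insert 342: h=2, slot 2 occupied -> index 3.
Table: [., 766, 988, 342, 684, 531, 226, 126, 209, 753, 894, 657, ., ., ., ., .]

10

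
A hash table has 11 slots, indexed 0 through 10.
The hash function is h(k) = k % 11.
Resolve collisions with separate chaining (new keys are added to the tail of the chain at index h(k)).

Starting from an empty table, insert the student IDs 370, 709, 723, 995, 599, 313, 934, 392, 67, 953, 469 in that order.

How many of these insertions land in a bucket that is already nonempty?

370 -> bucket 7
709 -> bucket 5
723 -> bucket 8
995 -> bucket 5 (collision)
599 -> bucket 5 (collision)
313 -> bucket 5 (collision)
934 -> bucket 10
392 -> bucket 7 (collision)
67 -> bucket 1
953 -> bucket 7 (collision)
469 -> bucket 7 (collision)
Final buckets:
0: _
1: 67
2: _
3: _
4: _
5: 709 -> 995 -> 599 -> 313
6: _
7: 370 -> 392 -> 953 -> 469
8: 723
9: _
10: 934

6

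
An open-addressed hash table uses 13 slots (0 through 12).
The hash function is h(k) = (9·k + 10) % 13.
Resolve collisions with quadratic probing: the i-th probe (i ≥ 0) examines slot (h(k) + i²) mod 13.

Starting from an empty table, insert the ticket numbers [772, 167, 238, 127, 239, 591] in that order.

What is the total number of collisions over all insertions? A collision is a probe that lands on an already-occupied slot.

772 hashes to 3; slot 3 is free => place at 3.
167 hashes to 5; slot 5 is free => place at 5.
238 hashes to 7; slot 7 is free => place at 7.
127 hashes to 9; slot 9 is free => place at 9.
239 hashes to 3; 3 taken => place at 4.
591 hashes to 12; slot 12 is free => place at 12.
Table: [_, _, _, 772, 239, 167, _, 238, _, 127, _, _, 591]

1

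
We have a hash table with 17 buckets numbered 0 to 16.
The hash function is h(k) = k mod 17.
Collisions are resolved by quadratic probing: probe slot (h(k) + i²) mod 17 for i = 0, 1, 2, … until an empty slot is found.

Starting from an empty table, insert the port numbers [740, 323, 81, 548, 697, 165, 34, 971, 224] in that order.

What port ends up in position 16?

740 hashes to 9; slot 9 is free → place at 9.
323 hashes to 0; slot 0 is free → place at 0.
81 hashes to 13; slot 13 is free → place at 13.
548 hashes to 4; slot 4 is free → place at 4.
697 hashes to 0; 0 taken → place at 1.
165 hashes to 12; slot 12 is free → place at 12.
34 hashes to 0; 0,1,4,9 taken → place at 16.
971 hashes to 2; slot 2 is free → place at 2.
224 hashes to 3; slot 3 is free → place at 3.
Table: [323, 697, 971, 224, 548, _, _, _, _, 740, _, _, 165, 81, _, _, 34]

34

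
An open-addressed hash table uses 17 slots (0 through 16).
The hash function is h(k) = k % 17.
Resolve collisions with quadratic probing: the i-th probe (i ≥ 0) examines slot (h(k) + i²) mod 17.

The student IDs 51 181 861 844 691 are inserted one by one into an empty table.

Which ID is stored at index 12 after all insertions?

861

51: h=0 → slot 0
181: h=11 → slot 11
861: h=11, probe 11,12 → slot 12
844: h=11, probe 11,12,15 → slot 15
691: h=11, probe 11,12,15,3 → slot 3
Table: [51, _, _, 691, _, _, _, _, _, _, _, 181, 861, _, _, 844, _]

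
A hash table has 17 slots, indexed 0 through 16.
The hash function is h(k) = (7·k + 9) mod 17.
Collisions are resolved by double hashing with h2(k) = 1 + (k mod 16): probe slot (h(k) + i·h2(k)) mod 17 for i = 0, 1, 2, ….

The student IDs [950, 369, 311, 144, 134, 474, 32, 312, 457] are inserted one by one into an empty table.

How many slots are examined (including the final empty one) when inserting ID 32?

2

950 hashes to 12; slot 12 is free => place at 12.
369 hashes to 8; slot 8 is free => place at 8.
311 hashes to 10; slot 10 is free => place at 10.
144 hashes to 14; slot 14 is free => place at 14.
134 hashes to 12, h2=7; 12 taken => place at 2.
474 hashes to 12, h2=11; 12 taken => place at 6.
32 hashes to 12, h2=1; 12 taken => place at 13.
312 hashes to 0; slot 0 is free => place at 0.
457 hashes to 12, h2=10; 12 taken => place at 5.
Table: [312, _, 134, _, _, 457, 474, _, 369, _, 311, _, 950, 32, 144, _, _]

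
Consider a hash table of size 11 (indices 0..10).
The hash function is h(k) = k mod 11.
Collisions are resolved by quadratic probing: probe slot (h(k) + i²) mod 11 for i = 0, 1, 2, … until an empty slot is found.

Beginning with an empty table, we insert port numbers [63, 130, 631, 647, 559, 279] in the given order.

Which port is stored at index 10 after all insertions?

647

Insert 63: h=8, slot 8 empty → index 8.
Insert 130: h=9, slot 9 empty → index 9.
Insert 631: h=4, slot 4 empty → index 4.
Insert 647: h=9, slot 9 occupied → index 10.
Insert 559: h=9, slots 9,10 occupied → index 2.
Insert 279: h=4, slot 4 occupied → index 5.
Table: [-, -, 559, -, 631, 279, -, -, 63, 130, 647]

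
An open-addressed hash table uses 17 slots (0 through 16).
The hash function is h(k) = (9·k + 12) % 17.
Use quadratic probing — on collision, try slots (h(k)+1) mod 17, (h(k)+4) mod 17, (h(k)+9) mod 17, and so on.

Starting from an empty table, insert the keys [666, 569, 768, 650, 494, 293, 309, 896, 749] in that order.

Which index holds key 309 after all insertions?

666: h=5 => slot 5
569: h=16 => slot 16
768: h=5, probe 5,6 => slot 6
650: h=14 => slot 14
494: h=4 => slot 4
293: h=14, probe 14,15 => slot 15
309: h=5, probe 5,6,9 => slot 9
896: h=1 => slot 1
749: h=4, probe 4,5,8 => slot 8
Table: [∅, 896, ∅, ∅, 494, 666, 768, ∅, 749, 309, ∅, ∅, ∅, ∅, 650, 293, 569]

9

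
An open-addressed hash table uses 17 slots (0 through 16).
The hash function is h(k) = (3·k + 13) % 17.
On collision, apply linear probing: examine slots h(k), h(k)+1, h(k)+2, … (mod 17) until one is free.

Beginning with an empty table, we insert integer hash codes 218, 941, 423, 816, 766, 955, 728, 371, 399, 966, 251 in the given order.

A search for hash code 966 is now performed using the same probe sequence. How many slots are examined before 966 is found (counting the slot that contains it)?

6

Insert 218: h=4, slot 4 empty → index 4.
Insert 941: h=14, slot 14 empty → index 14.
Insert 423: h=7, slot 7 empty → index 7.
Insert 816: h=13, slot 13 empty → index 13.
Insert 766: h=16, slot 16 empty → index 16.
Insert 955: h=5, slot 5 empty → index 5.
Insert 728: h=4, slots 4,5 occupied → index 6.
Insert 371: h=4, slots 4,5,6,7 occupied → index 8.
Insert 399: h=3, slot 3 empty → index 3.
Insert 966: h=4, slots 4,5,6,7,8 occupied → index 9.
Insert 251: h=1, slot 1 empty → index 1.
Table: [∅, 251, ∅, 399, 218, 955, 728, 423, 371, 966, ∅, ∅, ∅, 816, 941, ∅, 766]
Lookup 966: h=4, probe 4,5,6,7,8,9 → found at 9.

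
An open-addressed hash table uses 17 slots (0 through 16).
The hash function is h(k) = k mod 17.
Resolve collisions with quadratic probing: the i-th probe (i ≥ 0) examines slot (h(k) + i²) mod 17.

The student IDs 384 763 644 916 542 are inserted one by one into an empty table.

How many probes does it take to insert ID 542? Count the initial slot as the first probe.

4

384 hashes to 10; slot 10 is free => place at 10.
763 hashes to 15; slot 15 is free => place at 15.
644 hashes to 15; 15 taken => place at 16.
916 hashes to 15; 15,16 taken => place at 2.
542 hashes to 15; 15,16,2 taken => place at 7.
Table: [_, _, 916, _, _, _, _, 542, _, _, 384, _, _, _, _, 763, 644]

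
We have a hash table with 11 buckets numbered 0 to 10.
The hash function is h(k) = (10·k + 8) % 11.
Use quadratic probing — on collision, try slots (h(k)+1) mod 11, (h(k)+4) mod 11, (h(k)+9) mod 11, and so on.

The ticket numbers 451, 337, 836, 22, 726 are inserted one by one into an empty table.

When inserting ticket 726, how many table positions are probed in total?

451 hashes to 8; slot 8 is free -> place at 8.
337 hashes to 1; slot 1 is free -> place at 1.
836 hashes to 8; 8 taken -> place at 9.
22 hashes to 8; 8,9,1 taken -> place at 6.
726 hashes to 8; 8,9,1,6 taken -> place at 2.
Table: [—, 337, 726, —, —, —, 22, —, 451, 836, —]

5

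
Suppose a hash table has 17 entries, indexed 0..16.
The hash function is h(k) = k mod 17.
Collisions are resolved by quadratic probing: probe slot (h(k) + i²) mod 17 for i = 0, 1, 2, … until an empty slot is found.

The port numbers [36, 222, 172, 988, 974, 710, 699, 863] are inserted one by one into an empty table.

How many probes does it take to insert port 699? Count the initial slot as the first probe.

4

Insert 36: h=2, slot 2 empty => index 2.
Insert 222: h=1, slot 1 empty => index 1.
Insert 172: h=2, slot 2 occupied => index 3.
Insert 988: h=2, slots 2,3 occupied => index 6.
Insert 974: h=5, slot 5 empty => index 5.
Insert 710: h=13, slot 13 empty => index 13.
Insert 699: h=2, slots 2,3,6 occupied => index 11.
Insert 863: h=13, slot 13 occupied => index 14.
Table: [_, 222, 36, 172, _, 974, 988, _, _, _, _, 699, _, 710, 863, _, _]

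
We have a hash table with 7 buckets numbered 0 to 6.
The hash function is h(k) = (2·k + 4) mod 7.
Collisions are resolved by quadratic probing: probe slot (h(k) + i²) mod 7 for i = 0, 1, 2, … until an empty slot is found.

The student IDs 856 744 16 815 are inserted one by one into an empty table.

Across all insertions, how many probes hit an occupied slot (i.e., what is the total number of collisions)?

856: h=1 -> slot 1
744: h=1, probe 1,2 -> slot 2
16: h=1, probe 1,2,5 -> slot 5
815: h=3 -> slot 3
Table: [—, 856, 744, 815, —, 16, —]

3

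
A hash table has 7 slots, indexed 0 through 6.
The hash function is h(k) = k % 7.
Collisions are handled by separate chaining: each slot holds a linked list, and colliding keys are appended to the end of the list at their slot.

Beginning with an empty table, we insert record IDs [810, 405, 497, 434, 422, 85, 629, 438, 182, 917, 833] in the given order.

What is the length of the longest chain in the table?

5

Insert 810: h=5, bucket 5 empty -> new chain.
Insert 405: h=6, bucket 6 empty -> new chain.
Insert 497: h=0, bucket 0 empty -> new chain.
Insert 434: h=0, bucket 0 nonempty -> append to chain.
Insert 422: h=2, bucket 2 empty -> new chain.
Insert 85: h=1, bucket 1 empty -> new chain.
Insert 629: h=6, bucket 6 nonempty -> append to chain.
Insert 438: h=4, bucket 4 empty -> new chain.
Insert 182: h=0, bucket 0 nonempty -> append to chain.
Insert 917: h=0, bucket 0 nonempty -> append to chain.
Insert 833: h=0, bucket 0 nonempty -> append to chain.
Final buckets:
0: 497 -> 434 -> 182 -> 917 -> 833
1: 85
2: 422
3: —
4: 438
5: 810
6: 405 -> 629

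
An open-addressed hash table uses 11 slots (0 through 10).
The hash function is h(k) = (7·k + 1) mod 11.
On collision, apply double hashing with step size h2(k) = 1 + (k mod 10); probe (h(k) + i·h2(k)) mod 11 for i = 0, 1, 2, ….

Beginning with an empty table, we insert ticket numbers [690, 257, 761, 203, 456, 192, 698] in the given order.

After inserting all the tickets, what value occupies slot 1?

698

690: h=2 -> slot 2
257: h=7 -> slot 7
761: h=4 -> slot 4
203: h=3 -> slot 3
456: h=3, h2=7, probe 3,10 -> slot 10
192: h=3, h2=3, probe 3,6 -> slot 6
698: h=3, h2=9, probe 3,1 -> slot 1
Table: [., 698, 690, 203, 761, ., 192, 257, ., ., 456]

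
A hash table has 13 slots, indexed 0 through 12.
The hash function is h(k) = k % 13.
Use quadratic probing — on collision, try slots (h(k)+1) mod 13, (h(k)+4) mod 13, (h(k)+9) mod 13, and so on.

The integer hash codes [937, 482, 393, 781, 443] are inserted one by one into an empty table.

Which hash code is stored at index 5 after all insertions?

781

937 hashes to 1; slot 1 is free => place at 1.
482 hashes to 1; 1 taken => place at 2.
393 hashes to 3; slot 3 is free => place at 3.
781 hashes to 1; 1,2 taken => place at 5.
443 hashes to 1; 1,2,5 taken => place at 10.
Table: [∅, 937, 482, 393, ∅, 781, ∅, ∅, ∅, ∅, 443, ∅, ∅]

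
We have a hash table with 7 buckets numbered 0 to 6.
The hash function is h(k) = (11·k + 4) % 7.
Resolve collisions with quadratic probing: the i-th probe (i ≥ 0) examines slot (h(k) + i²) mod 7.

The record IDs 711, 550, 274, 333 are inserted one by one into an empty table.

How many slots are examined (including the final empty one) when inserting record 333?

711 hashes to 6; slot 6 is free → place at 6.
550 hashes to 6; 6 taken → place at 0.
274 hashes to 1; slot 1 is free → place at 1.
333 hashes to 6; 6,0 taken → place at 3.
Table: [550, 274, ., 333, ., ., 711]

3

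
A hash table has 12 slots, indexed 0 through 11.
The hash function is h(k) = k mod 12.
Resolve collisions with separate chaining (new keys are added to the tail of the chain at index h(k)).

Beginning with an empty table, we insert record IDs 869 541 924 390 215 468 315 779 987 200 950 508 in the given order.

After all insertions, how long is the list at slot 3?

2

869 -> bucket 5
541 -> bucket 1
924 -> bucket 0
390 -> bucket 6
215 -> bucket 11
468 -> bucket 0 (collision)
315 -> bucket 3
779 -> bucket 11 (collision)
987 -> bucket 3 (collision)
200 -> bucket 8
950 -> bucket 2
508 -> bucket 4
Final buckets:
0: 924 -> 468
1: 541
2: 950
3: 315 -> 987
4: 508
5: 869
6: 390
7: .
8: 200
9: .
10: .
11: 215 -> 779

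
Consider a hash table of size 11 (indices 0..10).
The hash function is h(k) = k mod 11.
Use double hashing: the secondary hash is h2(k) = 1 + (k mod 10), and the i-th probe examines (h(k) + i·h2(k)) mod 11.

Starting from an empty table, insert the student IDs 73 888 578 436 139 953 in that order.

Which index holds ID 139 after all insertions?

5

73: h=7 -> slot 7
888: h=8 -> slot 8
578: h=6 -> slot 6
436: h=7, h2=7, probe 7,3 -> slot 3
139: h=7, h2=10, probe 7,6,5 -> slot 5
953: h=7, h2=4, probe 7,0 -> slot 0
Table: [953, _, _, 436, _, 139, 578, 73, 888, _, _]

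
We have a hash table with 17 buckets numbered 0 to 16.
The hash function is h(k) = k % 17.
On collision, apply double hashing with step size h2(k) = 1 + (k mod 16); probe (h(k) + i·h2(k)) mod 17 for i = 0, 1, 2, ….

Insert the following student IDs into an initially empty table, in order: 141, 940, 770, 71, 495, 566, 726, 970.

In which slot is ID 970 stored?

141: h=5 => slot 5
940: h=5, h2=13, probe 5,1 => slot 1
770: h=5, h2=3, probe 5,8 => slot 8
71: h=3 => slot 3
495: h=2 => slot 2
566: h=5, h2=7, probe 5,12 => slot 12
726: h=12, h2=7, probe 12,2,9 => slot 9
970: h=1, h2=11, probe 1,12,6 => slot 6
Table: [∅, 940, 495, 71, ∅, 141, 970, ∅, 770, 726, ∅, ∅, 566, ∅, ∅, ∅, ∅]

6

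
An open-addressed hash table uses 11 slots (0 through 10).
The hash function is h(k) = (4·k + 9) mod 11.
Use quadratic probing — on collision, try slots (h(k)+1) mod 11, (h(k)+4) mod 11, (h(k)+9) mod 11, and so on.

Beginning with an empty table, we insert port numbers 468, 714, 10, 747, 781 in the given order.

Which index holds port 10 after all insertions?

Insert 468: h=0, slot 0 empty => index 0.
Insert 714: h=5, slot 5 empty => index 5.
Insert 10: h=5, slot 5 occupied => index 6.
Insert 747: h=5, slots 5,6 occupied => index 9.
Insert 781: h=9, slot 9 occupied => index 10.
Table: [468, ., ., ., ., 714, 10, ., ., 747, 781]

6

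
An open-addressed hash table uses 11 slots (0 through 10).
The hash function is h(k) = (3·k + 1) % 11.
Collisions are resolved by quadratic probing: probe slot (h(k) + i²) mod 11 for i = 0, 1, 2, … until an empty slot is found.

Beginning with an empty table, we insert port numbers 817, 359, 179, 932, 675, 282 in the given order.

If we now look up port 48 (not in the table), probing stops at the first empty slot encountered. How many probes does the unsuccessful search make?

3

817: h=10 => slot 10
359: h=0 => slot 0
179: h=10, probe 10,0,3 => slot 3
932: h=3, probe 3,4 => slot 4
675: h=2 => slot 2
282: h=0, probe 0,1 => slot 1
Table: [359, 282, 675, 179, 932, ., ., ., ., ., 817]
Lookup 48: h=2, probe 2,3,6 → slot 6 empty, not found.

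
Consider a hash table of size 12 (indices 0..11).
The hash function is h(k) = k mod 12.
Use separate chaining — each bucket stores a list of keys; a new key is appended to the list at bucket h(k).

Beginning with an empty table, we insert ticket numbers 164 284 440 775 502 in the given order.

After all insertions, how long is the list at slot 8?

3

Insert 164: h=8, bucket 8 empty → new chain.
Insert 284: h=8, bucket 8 nonempty → append to chain.
Insert 440: h=8, bucket 8 nonempty → append to chain.
Insert 775: h=7, bucket 7 empty → new chain.
Insert 502: h=10, bucket 10 empty → new chain.
Final buckets:
0: _
1: _
2: _
3: _
4: _
5: _
6: _
7: 775
8: 164 -> 284 -> 440
9: _
10: 502
11: _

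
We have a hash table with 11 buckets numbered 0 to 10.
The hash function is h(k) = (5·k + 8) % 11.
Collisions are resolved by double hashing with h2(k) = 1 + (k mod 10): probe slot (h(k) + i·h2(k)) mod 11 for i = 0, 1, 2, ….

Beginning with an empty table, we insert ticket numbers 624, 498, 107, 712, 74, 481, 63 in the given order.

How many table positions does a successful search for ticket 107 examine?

Insert 624: h=4, slot 4 empty → index 4.
Insert 498: h=1, slot 1 empty → index 1.
Insert 107: h=4, h2=8, slots 4,1 occupied → index 9.
Insert 712: h=4, h2=3, slot 4 occupied → index 7.
Insert 74: h=4, h2=5, slots 4,9 occupied → index 3.
Insert 481: h=4, h2=2, slot 4 occupied → index 6.
Insert 63: h=4, h2=4, slot 4 occupied → index 8.
Table: [_, 498, _, 74, 624, _, 481, 712, 63, 107, _]
Lookup 107: h=4, h2=8, probe 4,1,9 → found at 9.

3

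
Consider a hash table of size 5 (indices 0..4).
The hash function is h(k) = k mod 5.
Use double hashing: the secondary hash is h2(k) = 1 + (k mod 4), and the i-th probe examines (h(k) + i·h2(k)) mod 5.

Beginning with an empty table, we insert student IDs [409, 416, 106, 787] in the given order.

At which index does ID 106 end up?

2

409: h=4 → slot 4
416: h=1 → slot 1
106: h=1, h2=3, probe 1,4,2 → slot 2
787: h=2, h2=4, probe 2,1,0 → slot 0
Table: [787, 416, 106, ∅, 409]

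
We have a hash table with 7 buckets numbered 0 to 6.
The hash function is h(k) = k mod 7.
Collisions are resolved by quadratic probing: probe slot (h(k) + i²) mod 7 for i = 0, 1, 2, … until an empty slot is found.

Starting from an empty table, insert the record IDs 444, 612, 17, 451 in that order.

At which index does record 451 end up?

5

Insert 444: h=3, slot 3 empty -> index 3.
Insert 612: h=3, slot 3 occupied -> index 4.
Insert 17: h=3, slots 3,4 occupied -> index 0.
Insert 451: h=3, slots 3,4,0 occupied -> index 5.
Table: [17, -, -, 444, 612, 451, -]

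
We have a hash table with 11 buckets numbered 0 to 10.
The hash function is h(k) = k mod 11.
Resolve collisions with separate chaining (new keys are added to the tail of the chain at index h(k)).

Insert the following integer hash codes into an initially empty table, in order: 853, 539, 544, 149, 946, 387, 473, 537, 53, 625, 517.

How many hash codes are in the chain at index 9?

3

853 -> bucket 6
539 -> bucket 0
544 -> bucket 5
149 -> bucket 6 (collision)
946 -> bucket 0 (collision)
387 -> bucket 2
473 -> bucket 0 (collision)
537 -> bucket 9
53 -> bucket 9 (collision)
625 -> bucket 9 (collision)
517 -> bucket 0 (collision)
Final buckets:
0: 539 -> 946 -> 473 -> 517
1: _
2: 387
3: _
4: _
5: 544
6: 853 -> 149
7: _
8: _
9: 537 -> 53 -> 625
10: _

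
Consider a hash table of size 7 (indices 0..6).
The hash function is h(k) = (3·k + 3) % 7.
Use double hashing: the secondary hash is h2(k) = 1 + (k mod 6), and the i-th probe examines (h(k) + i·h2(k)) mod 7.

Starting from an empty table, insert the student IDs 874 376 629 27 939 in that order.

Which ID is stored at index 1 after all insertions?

874: h=0 => slot 0
376: h=4 => slot 4
629: h=0, h2=6, probe 0,6 => slot 6
27: h=0, h2=4, probe 0,4,1 => slot 1
939: h=6, h2=4, probe 6,3 => slot 3
Table: [874, 27, ∅, 939, 376, ∅, 629]

27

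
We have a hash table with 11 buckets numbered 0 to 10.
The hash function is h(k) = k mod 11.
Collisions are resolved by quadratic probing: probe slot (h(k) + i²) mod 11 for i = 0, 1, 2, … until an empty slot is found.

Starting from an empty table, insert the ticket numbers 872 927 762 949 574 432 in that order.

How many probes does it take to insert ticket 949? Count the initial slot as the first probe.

4

Insert 872: h=3, slot 3 empty → index 3.
Insert 927: h=3, slot 3 occupied → index 4.
Insert 762: h=3, slots 3,4 occupied → index 7.
Insert 949: h=3, slots 3,4,7 occupied → index 1.
Insert 574: h=2, slot 2 empty → index 2.
Insert 432: h=3, slots 3,4,7,1 occupied → index 8.
Table: [∅, 949, 574, 872, 927, ∅, ∅, 762, 432, ∅, ∅]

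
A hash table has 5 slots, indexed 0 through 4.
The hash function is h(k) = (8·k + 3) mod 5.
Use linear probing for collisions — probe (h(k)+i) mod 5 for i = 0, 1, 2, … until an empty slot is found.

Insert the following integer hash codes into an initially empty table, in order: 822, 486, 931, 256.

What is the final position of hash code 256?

3

822 hashes to 4; slot 4 is free => place at 4.
486 hashes to 1; slot 1 is free => place at 1.
931 hashes to 1; 1 taken => place at 2.
256 hashes to 1; 1,2 taken => place at 3.
Table: [_, 486, 931, 256, 822]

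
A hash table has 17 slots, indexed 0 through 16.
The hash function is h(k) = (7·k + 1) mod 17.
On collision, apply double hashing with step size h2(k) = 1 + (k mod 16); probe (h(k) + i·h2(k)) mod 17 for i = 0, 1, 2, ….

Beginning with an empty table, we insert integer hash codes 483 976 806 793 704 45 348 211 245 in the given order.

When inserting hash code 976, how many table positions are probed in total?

2

483: h=16 → slot 16
976: h=16, h2=1, probe 16,0 → slot 0
806: h=16, h2=7, probe 16,6 → slot 6
793: h=10 → slot 10
704: h=16, h2=1, probe 16,0,1 → slot 1
45: h=10, h2=14, probe 10,7 → slot 7
348: h=6, h2=13, probe 6,2 → slot 2
211: h=16, h2=4, probe 16,3 → slot 3
245: h=16, h2=6, probe 16,5 → slot 5
Table: [976, 704, 348, 211, ., 245, 806, 45, ., ., 793, ., ., ., ., ., 483]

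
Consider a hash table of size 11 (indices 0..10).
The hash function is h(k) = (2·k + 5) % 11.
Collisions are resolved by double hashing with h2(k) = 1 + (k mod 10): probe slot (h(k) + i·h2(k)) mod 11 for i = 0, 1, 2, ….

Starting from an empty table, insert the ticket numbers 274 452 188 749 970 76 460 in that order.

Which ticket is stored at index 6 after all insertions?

274 hashes to 3; slot 3 is free -> place at 3.
452 hashes to 7; slot 7 is free -> place at 7.
188 hashes to 7, h2=9; 7 taken -> place at 5.
749 hashes to 7, h2=10; 7 taken -> place at 6.
970 hashes to 9; slot 9 is free -> place at 9.
76 hashes to 3, h2=7; 3 taken -> place at 10.
460 hashes to 1; slot 1 is free -> place at 1.
Table: [-, 460, -, 274, -, 188, 749, 452, -, 970, 76]

749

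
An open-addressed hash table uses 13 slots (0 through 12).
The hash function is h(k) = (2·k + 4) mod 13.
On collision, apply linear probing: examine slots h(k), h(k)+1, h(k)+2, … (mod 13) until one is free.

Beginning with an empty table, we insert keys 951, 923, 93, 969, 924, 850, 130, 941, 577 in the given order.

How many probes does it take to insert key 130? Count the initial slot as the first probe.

951: h=8 → slot 8
923: h=4 → slot 4
93: h=8, probe 8,9 → slot 9
969: h=5 → slot 5
924: h=6 → slot 6
850: h=1 → slot 1
130: h=4, probe 4,5,6,7 → slot 7
941: h=1, probe 1,2 → slot 2
577: h=1, probe 1,2,3 → slot 3
Table: [_, 850, 941, 577, 923, 969, 924, 130, 951, 93, _, _, _]

4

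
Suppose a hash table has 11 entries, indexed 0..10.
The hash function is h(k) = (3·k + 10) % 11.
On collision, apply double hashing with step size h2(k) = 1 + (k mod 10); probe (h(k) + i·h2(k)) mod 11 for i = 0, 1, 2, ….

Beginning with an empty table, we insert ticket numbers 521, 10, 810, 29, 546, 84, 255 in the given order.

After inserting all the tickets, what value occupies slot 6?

255

521: h=0 → slot 0
10: h=7 → slot 7
810: h=9 → slot 9
29: h=9, h2=10, probe 9,8 → slot 8
546: h=9, h2=7, probe 9,5 → slot 5
84: h=9, h2=5, probe 9,3 → slot 3
255: h=5, h2=6, probe 5,0,6 → slot 6
Table: [521, —, —, 84, —, 546, 255, 10, 29, 810, —]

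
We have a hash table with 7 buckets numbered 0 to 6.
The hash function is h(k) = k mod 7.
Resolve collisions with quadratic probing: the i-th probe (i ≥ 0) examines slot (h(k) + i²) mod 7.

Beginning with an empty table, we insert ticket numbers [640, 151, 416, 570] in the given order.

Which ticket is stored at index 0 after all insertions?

640 hashes to 3; slot 3 is free => place at 3.
151 hashes to 4; slot 4 is free => place at 4.
416 hashes to 3; 3,4 taken => place at 0.
570 hashes to 3; 3,4,0 taken => place at 5.
Table: [416, -, -, 640, 151, 570, -]

416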